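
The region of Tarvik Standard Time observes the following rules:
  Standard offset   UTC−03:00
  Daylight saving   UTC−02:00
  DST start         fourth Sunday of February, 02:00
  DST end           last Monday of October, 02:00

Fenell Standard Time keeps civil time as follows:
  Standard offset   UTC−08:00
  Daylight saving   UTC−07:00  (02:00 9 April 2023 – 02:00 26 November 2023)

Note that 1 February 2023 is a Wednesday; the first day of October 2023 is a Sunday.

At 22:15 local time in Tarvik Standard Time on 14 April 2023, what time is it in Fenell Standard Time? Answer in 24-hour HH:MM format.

1 February 2023 is a Wednesday, so the first Sunday is February 5 and the fourth is February 26.
1 October 2023 is a Sunday, so Mondays fall on 2, 9, 16, 23, 30; the last is October 30.
Daylight saving runs 26 February – 30 October; 14 April 2023 is inside that window, so Tarvik Standard Time is at UTC−02:00.
22:15 Tarvik Standard Time + 2h = 00:15 UTC (rolling into the next day, 15 April 2023).
At the standard offset (UTC−08:00), 00:15 UTC − 8h = 16:15 Fenell Standard Time standard time (rolling into the previous day, 14 April 2023).
The standard-time date in Fenell Standard Time, 14 April 2023, falls between 9 April and 26 November, so daylight saving is in effect and Fenell Standard Time is at UTC−07:00.
00:15 UTC − 7h = 17:15 Fenell Standard Time (rolling into the previous day, 14 April 2023).

17:15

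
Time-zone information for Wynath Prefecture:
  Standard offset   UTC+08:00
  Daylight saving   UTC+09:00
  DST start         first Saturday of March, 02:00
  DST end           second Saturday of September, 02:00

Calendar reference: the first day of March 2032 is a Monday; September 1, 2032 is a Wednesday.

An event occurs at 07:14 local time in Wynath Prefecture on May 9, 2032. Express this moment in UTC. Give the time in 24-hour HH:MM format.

22:14

1 March 2032 is a Monday, so the first Saturday is March 6.
1 September 2032 is a Wednesday, so the first Saturday is September 4 and the second is September 11.
May 9, 2032 falls between 6 March and 11 September, so daylight saving is in effect and Wynath Prefecture is at UTC+09:00.
07:14 local − 9h = 22:14 UTC (rolling into the previous day, 8 May 2032).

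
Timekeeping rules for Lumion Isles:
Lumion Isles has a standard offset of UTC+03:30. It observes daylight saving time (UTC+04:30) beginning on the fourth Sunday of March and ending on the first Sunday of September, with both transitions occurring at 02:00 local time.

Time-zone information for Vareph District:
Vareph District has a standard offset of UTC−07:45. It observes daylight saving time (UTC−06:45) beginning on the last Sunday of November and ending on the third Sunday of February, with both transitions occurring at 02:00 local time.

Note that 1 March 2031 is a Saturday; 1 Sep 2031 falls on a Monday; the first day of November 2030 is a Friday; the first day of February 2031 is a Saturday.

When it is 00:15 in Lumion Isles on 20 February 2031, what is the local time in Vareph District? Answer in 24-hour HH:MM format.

13:00

1 March 2031 is a Saturday, so the first Sunday is March 2 and the fourth is March 23.
1 September 2031 is a Monday, so the first Sunday is September 7.
Daylight saving runs 23 March – 7 September; 20 February 2031 is outside that window, so Lumion Isles is on standard time at UTC+03:30.
00:15 Lumion Isles − 3h30m = 20:45 UTC (rolling into the previous day, 19 February 2031).
1 November 2030 is a Friday, so Sundays fall on 3, 10, 17, 24; the last is November 24.
1 February 2031 is a Saturday, so the first Sunday is February 2 and the third is February 16.
At the standard offset (UTC−07:45), 20:45 UTC − 7h45m = 13:00 Vareph District standard time.
The standard-time date in Vareph District, 19 February 2031, is outside the daylight-saving period (24 November 2030 – 16 February 2031), so Vareph District is on standard time, UTC−07:45.
20:45 UTC − 7h45m = 13:00 Vareph District.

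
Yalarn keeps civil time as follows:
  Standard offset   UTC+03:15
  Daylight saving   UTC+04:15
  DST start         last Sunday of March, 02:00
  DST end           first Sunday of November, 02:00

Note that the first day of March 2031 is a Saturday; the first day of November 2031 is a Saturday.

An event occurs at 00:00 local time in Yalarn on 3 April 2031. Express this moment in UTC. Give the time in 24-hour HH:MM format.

19:45

1 March 2031 is a Saturday, so Sundays fall on 2, 9, 16, 23, 30; the last is March 30.
1 November 2031 is a Saturday, so the first Sunday is November 2.
3 April 2031 falls between 30 March and 2 November, so daylight saving is in effect and Yalarn is at UTC+04:15.
00:00 local − 4h15m = 19:45 UTC (rolling into the previous day, 2 April 2031).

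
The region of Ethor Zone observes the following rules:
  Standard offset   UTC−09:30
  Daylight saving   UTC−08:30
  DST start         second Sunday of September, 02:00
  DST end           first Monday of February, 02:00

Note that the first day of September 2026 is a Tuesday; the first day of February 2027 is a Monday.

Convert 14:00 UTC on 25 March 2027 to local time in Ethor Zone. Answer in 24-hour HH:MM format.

1 September 2026 is a Tuesday, so the first Sunday is September 6 and the second is September 13.
1 February 2027 is a Monday, so the first Monday is February 1.
At the standard offset (UTC−09:30), 14:00 UTC − 9h30m = 04:30 Ethor Zone standard time.
The standard-time date in Ethor Zone, 25 March 2027, is outside the daylight-saving period (13 September 2026 – 1 February 2027), so Ethor Zone is on standard time, UTC−09:30.
14:00 UTC − 9h30m = 04:30 local.

04:30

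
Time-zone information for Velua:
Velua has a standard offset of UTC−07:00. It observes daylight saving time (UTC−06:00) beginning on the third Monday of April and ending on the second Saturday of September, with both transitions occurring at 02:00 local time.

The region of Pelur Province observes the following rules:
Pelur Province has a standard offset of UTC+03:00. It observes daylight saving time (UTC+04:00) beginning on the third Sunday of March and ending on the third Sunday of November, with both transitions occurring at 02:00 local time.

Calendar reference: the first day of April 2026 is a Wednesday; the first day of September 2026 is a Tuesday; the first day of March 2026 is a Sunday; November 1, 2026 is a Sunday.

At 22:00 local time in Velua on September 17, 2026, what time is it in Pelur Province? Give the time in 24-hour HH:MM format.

09:00

1 April 2026 is a Wednesday, so the first Monday is April 6 and the third is April 20.
1 September 2026 is a Tuesday, so the first Saturday is September 5 and the second is September 12.
Daylight saving runs 20 April – 12 September; September 17, 2026 is outside that window, so Velua is on standard time at UTC−07:00.
22:00 Velua + 7h = 05:00 UTC (rolling into the next day, 18 September 2026).
1 March 2026 is a Sunday, so the first Sunday is March 1 and the third is March 15.
1 November 2026 is a Sunday, so the first Sunday is November 1 and the third is November 15.
At the standard offset (UTC+03:00), 05:00 UTC + 3h = 08:00 Pelur Province standard time.
The standard-time date in Pelur Province, September 18, 2026, lies within the daylight-saving period (15 March – 15 November), so Pelur Province is on daylight time, UTC+04:00.
05:00 UTC + 4h = 09:00 Pelur Province.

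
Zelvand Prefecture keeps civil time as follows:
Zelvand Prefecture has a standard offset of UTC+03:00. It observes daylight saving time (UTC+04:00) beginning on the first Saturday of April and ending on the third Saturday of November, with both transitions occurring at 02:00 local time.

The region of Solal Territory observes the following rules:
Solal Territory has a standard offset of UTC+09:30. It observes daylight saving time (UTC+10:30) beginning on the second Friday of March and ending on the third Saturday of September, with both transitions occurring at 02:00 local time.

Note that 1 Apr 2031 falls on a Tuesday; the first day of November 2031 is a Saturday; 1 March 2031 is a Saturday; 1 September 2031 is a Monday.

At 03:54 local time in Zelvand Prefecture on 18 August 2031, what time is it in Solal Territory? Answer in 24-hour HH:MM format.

1 April 2031 is a Tuesday, so the first Saturday is April 5.
1 November 2031 is a Saturday, so the first Saturday is November 1 and the third is November 15.
18 August 2031 falls between 5 April and 15 November, so daylight saving is in effect and Zelvand Prefecture is at UTC+04:00.
03:54 Zelvand Prefecture − 4h = 23:54 UTC (rolling into the previous day, 17 August 2031).
1 March 2031 is a Saturday, so the first Friday is March 7 and the second is March 14.
1 September 2031 is a Monday, so the first Saturday is September 6 and the third is September 20.
At the standard offset (UTC+09:30), 23:54 UTC + 9h30m = 09:24 Solal Territory standard time (rolling into the next day, 18 August 2031).
Daylight saving runs 14 March – 20 September; the standard-time date in Solal Territory, 18 August 2031, is inside that window, so Solal Territory is at UTC+10:30.
23:54 UTC + 10h30m = 10:24 Solal Territory (rolling into the next day, 18 August 2031).

10:24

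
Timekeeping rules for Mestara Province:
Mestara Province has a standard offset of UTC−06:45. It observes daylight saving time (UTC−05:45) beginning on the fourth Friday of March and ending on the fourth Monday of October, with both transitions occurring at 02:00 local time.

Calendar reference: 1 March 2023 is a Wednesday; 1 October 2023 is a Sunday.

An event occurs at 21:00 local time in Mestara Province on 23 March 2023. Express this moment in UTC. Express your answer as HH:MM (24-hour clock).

1 March 2023 is a Wednesday, so the first Friday is March 3 and the fourth is March 24.
1 October 2023 is a Sunday, so the first Monday is October 2 and the fourth is October 23.
Daylight saving runs 24 March – 23 October; 23 March 2023 is outside that window, so Mestara Province is on standard time at UTC−06:45.
21:00 local + 6h45m = 03:45 UTC (rolling into the next day, 24 March 2023).

03:45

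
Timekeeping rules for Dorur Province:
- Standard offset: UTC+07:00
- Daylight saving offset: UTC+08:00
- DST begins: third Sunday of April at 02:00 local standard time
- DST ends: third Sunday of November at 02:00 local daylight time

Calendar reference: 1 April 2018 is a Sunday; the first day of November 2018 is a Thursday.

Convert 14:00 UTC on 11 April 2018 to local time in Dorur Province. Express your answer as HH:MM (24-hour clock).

1 April 2018 is a Sunday, so the first Sunday is April 1 and the third is April 15.
1 November 2018 is a Thursday, so the first Sunday is November 4 and the third is November 18.
At the standard offset (UTC+07:00), 14:00 UTC + 7h = 21:00 Dorur Province standard time.
The standard-time date in Dorur Province, 11 April 2018, is outside the daylight-saving period (15 April – 18 November), so Dorur Province is on standard time, UTC+07:00.
14:00 UTC + 7h = 21:00 local.

21:00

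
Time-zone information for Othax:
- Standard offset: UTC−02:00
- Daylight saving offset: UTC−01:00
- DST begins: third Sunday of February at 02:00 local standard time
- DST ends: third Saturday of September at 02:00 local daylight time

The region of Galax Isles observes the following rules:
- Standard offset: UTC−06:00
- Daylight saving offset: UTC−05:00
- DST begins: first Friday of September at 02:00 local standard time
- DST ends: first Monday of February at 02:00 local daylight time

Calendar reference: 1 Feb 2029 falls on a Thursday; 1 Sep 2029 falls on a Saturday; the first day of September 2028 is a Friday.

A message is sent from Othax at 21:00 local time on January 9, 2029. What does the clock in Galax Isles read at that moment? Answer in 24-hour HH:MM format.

18:00

1 February 2029 is a Thursday, so the first Sunday is February 4 and the third is February 18.
1 September 2029 is a Saturday, so the first Saturday is September 1 and the third is September 15.
Daylight saving runs 18 February – 15 September; January 9, 2029 is outside that window, so Othax is on standard time at UTC−02:00.
21:00 Othax + 2h = 23:00 UTC.
1 September 2028 is a Friday, so the first Friday is September 1.
1 February 2029 is a Thursday, so the first Monday is February 5.
At the standard offset (UTC−06:00), 23:00 UTC − 6h = 17:00 Galax Isles standard time.
The standard-time date in Galax Isles, January 9, 2029, falls between 1 September 2028 and 5 February 2029, so daylight saving is in effect and Galax Isles is at UTC−05:00.
23:00 UTC − 5h = 18:00 Galax Isles.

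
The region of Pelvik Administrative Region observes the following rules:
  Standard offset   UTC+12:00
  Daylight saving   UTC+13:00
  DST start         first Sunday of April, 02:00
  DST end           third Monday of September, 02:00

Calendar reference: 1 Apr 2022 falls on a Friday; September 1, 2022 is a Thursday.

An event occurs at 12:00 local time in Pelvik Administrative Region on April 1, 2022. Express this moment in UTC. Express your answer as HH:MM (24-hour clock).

1 April 2022 is a Friday, so the first Sunday is April 3.
1 September 2022 is a Thursday, so the first Monday is September 5 and the third is September 19.
April 1, 2022 is outside the daylight-saving period (3 April – 19 September), so Pelvik Administrative Region is on standard time, UTC+12:00.
12:00 local − 12h = 00:00 UTC.

00:00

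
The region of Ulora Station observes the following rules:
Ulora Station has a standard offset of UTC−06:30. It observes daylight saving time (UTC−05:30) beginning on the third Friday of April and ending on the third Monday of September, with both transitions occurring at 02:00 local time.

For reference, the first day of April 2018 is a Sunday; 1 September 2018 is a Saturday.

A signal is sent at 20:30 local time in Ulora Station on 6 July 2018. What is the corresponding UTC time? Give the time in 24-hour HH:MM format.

02:00

1 April 2018 is a Sunday, so the first Friday is April 6 and the third is April 20.
1 September 2018 is a Saturday, so the first Monday is September 3 and the third is September 17.
Daylight saving runs 20 April – 17 September; 6 July 2018 is inside that window, so Ulora Station is at UTC−05:30.
20:30 local + 5h30m = 02:00 UTC (rolling into the next day, 7 July 2018).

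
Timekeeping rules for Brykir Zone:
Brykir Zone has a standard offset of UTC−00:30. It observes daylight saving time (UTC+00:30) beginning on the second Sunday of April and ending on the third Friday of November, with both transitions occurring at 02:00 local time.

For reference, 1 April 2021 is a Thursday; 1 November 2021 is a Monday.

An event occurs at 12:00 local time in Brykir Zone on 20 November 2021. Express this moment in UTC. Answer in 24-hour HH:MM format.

1 April 2021 is a Thursday, so the first Sunday is April 4 and the second is April 11.
1 November 2021 is a Monday, so the first Friday is November 5 and the third is November 19.
20 November 2021 does not fall between 11 April and 19 November, so daylight saving is not in effect and Brykir Zone is at UTC−00:30.
12:00 local + 0h30m = 12:30 UTC.

12:30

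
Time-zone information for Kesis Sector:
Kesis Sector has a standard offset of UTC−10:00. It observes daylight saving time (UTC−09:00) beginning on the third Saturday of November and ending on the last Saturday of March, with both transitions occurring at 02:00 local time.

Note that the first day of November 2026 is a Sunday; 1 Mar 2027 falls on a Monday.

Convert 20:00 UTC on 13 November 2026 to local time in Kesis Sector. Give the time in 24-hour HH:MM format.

10:00

1 November 2026 is a Sunday, so the first Saturday is November 7 and the third is November 21.
1 March 2027 is a Monday, so Saturdays fall on 6, 13, 20, 27; the last is March 27.
At the standard offset (UTC−10:00), 20:00 UTC − 10h = 10:00 Kesis Sector standard time.
The standard-time date in Kesis Sector, 13 November 2026, does not fall between 21 November 2026 and 27 March 2027, so daylight saving is not in effect and Kesis Sector is at UTC−10:00.
20:00 UTC − 10h = 10:00 local.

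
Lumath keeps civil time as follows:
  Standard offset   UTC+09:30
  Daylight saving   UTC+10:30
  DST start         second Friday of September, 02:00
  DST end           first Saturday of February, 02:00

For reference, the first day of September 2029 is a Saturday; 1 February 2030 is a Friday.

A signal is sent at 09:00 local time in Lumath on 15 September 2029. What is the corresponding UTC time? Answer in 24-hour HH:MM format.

22:30

1 September 2029 is a Saturday, so the first Friday is September 7 and the second is September 14.
1 February 2030 is a Friday, so the first Saturday is February 2.
15 September 2029 falls between 14 September 2029 and 2 February 2030, so daylight saving is in effect and Lumath is at UTC+10:30.
09:00 local − 10h30m = 22:30 UTC (rolling into the previous day, 14 September 2029).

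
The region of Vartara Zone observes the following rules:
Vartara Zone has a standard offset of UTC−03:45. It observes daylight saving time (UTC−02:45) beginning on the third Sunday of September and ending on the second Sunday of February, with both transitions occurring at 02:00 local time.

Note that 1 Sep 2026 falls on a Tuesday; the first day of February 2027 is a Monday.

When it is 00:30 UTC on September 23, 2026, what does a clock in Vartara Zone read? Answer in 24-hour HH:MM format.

21:45

1 September 2026 is a Tuesday, so the first Sunday is September 6 and the third is September 20.
1 February 2027 is a Monday, so the first Sunday is February 7 and the second is February 14.
At the standard offset (UTC−03:45), 00:30 UTC − 3h45m = 20:45 Vartara Zone standard time (rolling into the previous day, 22 September 2026).
Daylight saving runs 20 September 2026 – 14 February 2027; the standard-time date in Vartara Zone, September 22, 2026, is inside that window, so Vartara Zone is at UTC−02:45.
00:30 UTC − 2h45m = 21:45 local (rolling into the previous day, 22 September 2026).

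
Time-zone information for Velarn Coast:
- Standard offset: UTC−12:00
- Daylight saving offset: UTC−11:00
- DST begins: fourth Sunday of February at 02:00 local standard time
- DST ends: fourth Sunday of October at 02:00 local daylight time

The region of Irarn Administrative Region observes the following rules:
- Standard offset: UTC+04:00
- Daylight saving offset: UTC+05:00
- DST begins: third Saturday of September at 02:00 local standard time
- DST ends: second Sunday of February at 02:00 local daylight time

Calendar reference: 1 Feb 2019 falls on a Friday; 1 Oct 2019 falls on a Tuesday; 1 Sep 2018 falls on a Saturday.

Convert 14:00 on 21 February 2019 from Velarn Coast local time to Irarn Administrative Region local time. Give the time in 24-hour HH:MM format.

06:00

1 February 2019 is a Friday, so the first Sunday is February 3 and the fourth is February 24.
1 October 2019 is a Tuesday, so the first Sunday is October 6 and the fourth is October 27.
Daylight saving runs 24 February – 27 October; 21 February 2019 is outside that window, so Velarn Coast is on standard time at UTC−12:00.
14:00 Velarn Coast + 12h = 02:00 UTC (rolling into the next day, 22 February 2019).
1 September 2018 is a Saturday, so the first Saturday is September 1 and the third is September 15.
1 February 2019 is a Friday, so the first Sunday is February 3 and the second is February 10.
At the standard offset (UTC+04:00), 02:00 UTC + 4h = 06:00 Irarn Administrative Region standard time.
The standard-time date in Irarn Administrative Region, 22 February 2019, does not fall between 15 September 2018 and 10 February 2019, so daylight saving is not in effect and Irarn Administrative Region is at UTC+04:00.
02:00 UTC + 4h = 06:00 Irarn Administrative Region.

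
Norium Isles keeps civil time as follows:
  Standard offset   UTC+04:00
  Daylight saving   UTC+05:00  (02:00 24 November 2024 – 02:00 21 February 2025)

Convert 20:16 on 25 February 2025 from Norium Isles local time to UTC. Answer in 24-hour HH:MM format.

16:16

Daylight saving runs 24 November 2024 – 21 February 2025; 25 February 2025 is outside that window, so Norium Isles is on standard time at UTC+04:00.
20:16 local − 4h = 16:16 UTC.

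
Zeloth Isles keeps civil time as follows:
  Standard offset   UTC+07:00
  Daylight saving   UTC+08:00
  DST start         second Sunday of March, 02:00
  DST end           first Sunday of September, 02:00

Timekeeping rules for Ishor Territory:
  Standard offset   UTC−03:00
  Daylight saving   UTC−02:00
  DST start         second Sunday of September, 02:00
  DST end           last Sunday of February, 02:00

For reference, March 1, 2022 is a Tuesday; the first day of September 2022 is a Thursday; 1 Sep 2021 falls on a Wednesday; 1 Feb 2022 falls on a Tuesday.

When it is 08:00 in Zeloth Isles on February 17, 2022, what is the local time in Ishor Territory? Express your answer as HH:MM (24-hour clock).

1 March 2022 is a Tuesday, so the first Sunday is March 6 and the second is March 13.
1 September 2022 is a Thursday, so the first Sunday is September 4.
Daylight saving runs 13 March – 4 September; February 17, 2022 is outside that window, so Zeloth Isles is on standard time at UTC+07:00.
08:00 Zeloth Isles − 7h = 01:00 UTC.
1 September 2021 is a Wednesday, so the first Sunday is September 5 and the second is September 12.
1 February 2022 is a Tuesday, so Sundays fall on 6, 13, 20, 27; the last is February 27.
At the standard offset (UTC−03:00), 01:00 UTC − 3h = 22:00 Ishor Territory standard time (rolling into the previous day, 16 February 2022).
The standard-time date in Ishor Territory, February 16, 2022, falls between 12 September 2021 and 27 February 2022, so daylight saving is in effect and Ishor Territory is at UTC−02:00.
01:00 UTC − 2h = 23:00 Ishor Territory (rolling into the previous day, 16 February 2022).

23:00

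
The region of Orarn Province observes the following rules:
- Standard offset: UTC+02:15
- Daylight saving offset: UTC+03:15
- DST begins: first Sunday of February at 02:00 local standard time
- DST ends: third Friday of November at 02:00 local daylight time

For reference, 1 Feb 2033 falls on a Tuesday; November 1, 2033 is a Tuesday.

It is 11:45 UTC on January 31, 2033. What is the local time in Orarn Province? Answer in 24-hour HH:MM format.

1 February 2033 is a Tuesday, so the first Sunday is February 6.
1 November 2033 is a Tuesday, so the first Friday is November 4 and the third is November 18.
At the standard offset (UTC+02:15), 11:45 UTC + 2h15m = 14:00 Orarn Province standard time.
The standard-time date in Orarn Province, January 31, 2033, does not fall between 6 February and 18 November, so daylight saving is not in effect and Orarn Province is at UTC+02:15.
11:45 UTC + 2h15m = 14:00 local.

14:00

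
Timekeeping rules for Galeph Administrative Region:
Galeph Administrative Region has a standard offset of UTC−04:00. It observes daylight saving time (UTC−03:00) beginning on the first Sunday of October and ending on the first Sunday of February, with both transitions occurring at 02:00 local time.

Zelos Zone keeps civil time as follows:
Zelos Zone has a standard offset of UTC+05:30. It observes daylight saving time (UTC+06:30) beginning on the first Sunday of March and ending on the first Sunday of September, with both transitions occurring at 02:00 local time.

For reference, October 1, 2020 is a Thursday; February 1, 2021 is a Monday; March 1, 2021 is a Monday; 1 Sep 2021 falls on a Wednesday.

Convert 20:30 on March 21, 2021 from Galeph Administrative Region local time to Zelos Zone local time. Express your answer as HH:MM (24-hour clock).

07:00

1 October 2020 is a Thursday, so the first Sunday is October 4.
1 February 2021 is a Monday, so the first Sunday is February 7.
March 21, 2021 is outside the daylight-saving period (4 October 2020 – 7 February 2021), so Galeph Administrative Region is on standard time, UTC−04:00.
20:30 Galeph Administrative Region + 4h = 00:30 UTC (rolling into the next day, 22 March 2021).
1 March 2021 is a Monday, so the first Sunday is March 7.
1 September 2021 is a Wednesday, so the first Sunday is September 5.
At the standard offset (UTC+05:30), 00:30 UTC + 5h30m = 06:00 Zelos Zone standard time.
The standard-time date in Zelos Zone, March 22, 2021, lies within the daylight-saving period (7 March – 5 September), so Zelos Zone is on daylight time, UTC+06:30.
00:30 UTC + 6h30m = 07:00 Zelos Zone.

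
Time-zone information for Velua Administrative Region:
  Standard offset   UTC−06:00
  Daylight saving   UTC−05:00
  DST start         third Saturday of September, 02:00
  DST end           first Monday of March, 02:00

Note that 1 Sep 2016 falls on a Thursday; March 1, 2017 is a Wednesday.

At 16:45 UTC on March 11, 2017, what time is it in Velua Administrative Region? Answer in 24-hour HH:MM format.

1 September 2016 is a Thursday, so the first Saturday is September 3 and the third is September 17.
1 March 2017 is a Wednesday, so the first Monday is March 6.
At the standard offset (UTC−06:00), 16:45 UTC − 6h = 10:45 Velua Administrative Region standard time.
Daylight saving runs 17 September 2016 – 6 March 2017; the standard-time date in Velua Administrative Region, March 11, 2017, is outside that window, so Velua Administrative Region is on standard time at UTC−06:00.
16:45 UTC − 6h = 10:45 local.

10:45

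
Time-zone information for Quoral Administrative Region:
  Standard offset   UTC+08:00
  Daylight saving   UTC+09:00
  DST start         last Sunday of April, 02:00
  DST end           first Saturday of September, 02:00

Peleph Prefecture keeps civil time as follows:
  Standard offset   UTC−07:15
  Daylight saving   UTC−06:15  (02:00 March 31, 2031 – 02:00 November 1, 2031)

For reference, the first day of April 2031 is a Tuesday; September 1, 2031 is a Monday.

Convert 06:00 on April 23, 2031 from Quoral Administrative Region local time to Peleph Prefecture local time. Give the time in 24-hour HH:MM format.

15:45

1 April 2031 is a Tuesday, so Sundays fall on 6, 13, 20, 27; the last is April 27.
1 September 2031 is a Monday, so the first Saturday is September 6.
April 23, 2031 does not fall between 27 April and 6 September, so daylight saving is not in effect and Quoral Administrative Region is at UTC+08:00.
06:00 Quoral Administrative Region − 8h = 22:00 UTC (rolling into the previous day, 22 April 2031).
At the standard offset (UTC−07:15), 22:00 UTC − 7h15m = 14:45 Peleph Prefecture standard time.
The standard-time date in Peleph Prefecture, April 22, 2031, falls between 31 March and 1 November, so daylight saving is in effect and Peleph Prefecture is at UTC−06:15.
22:00 UTC − 6h15m = 15:45 Peleph Prefecture.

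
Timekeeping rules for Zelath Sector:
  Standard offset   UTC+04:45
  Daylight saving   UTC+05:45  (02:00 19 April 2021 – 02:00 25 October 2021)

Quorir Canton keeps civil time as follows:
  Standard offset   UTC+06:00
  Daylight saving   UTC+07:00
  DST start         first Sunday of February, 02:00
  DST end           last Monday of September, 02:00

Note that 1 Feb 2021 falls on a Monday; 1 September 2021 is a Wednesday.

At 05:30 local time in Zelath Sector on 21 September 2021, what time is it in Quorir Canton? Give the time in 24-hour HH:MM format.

21 September 2021 lies within the daylight-saving period (19 April – 25 October), so Zelath Sector is on daylight time, UTC+05:45.
05:30 Zelath Sector − 5h45m = 23:45 UTC (rolling into the previous day, 20 September 2021).
1 February 2021 is a Monday, so the first Sunday is February 7.
1 September 2021 is a Wednesday, so Mondays fall on 6, 13, 20, 27; the last is September 27.
At the standard offset (UTC+06:00), 23:45 UTC + 6h = 05:45 Quorir Canton standard time (rolling into the next day, 21 September 2021).
Daylight saving runs 7 February – 27 September; the standard-time date in Quorir Canton, 21 September 2021, is inside that window, so Quorir Canton is at UTC+07:00.
23:45 UTC + 7h = 06:45 Quorir Canton (rolling into the next day, 21 September 2021).

06:45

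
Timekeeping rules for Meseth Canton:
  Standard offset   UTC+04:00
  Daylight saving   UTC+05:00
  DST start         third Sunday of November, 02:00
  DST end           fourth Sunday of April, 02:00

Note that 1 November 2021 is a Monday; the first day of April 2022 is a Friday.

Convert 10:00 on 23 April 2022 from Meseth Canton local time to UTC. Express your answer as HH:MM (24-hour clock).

05:00

1 November 2021 is a Monday, so the first Sunday is November 7 and the third is November 21.
1 April 2022 is a Friday, so the first Sunday is April 3 and the fourth is April 24.
23 April 2022 lies within the daylight-saving period (21 November 2021 – 24 April 2022), so Meseth Canton is on daylight time, UTC+05:00.
10:00 local − 5h = 05:00 UTC.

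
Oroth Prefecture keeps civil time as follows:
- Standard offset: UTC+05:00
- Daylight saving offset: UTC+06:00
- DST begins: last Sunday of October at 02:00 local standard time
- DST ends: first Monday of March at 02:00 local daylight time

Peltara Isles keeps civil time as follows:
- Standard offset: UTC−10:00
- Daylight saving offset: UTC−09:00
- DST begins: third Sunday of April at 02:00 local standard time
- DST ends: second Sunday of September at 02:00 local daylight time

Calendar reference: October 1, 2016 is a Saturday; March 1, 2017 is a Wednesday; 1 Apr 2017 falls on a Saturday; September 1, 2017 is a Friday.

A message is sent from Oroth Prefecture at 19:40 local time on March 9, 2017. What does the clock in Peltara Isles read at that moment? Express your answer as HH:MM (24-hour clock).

04:40

1 October 2016 is a Saturday, so Sundays fall on 2, 9, 16, 23, 30; the last is October 30.
1 March 2017 is a Wednesday, so the first Monday is March 6.
Daylight saving runs 30 October 2016 – 6 March 2017; March 9, 2017 is outside that window, so Oroth Prefecture is on standard time at UTC+05:00.
19:40 Oroth Prefecture − 5h = 14:40 UTC.
1 April 2017 is a Saturday, so the first Sunday is April 2 and the third is April 16.
1 September 2017 is a Friday, so the first Sunday is September 3 and the second is September 10.
At the standard offset (UTC−10:00), 14:40 UTC − 10h = 04:40 Peltara Isles standard time.
Daylight saving runs 16 April – 10 September; the standard-time date in Peltara Isles, March 9, 2017, is outside that window, so Peltara Isles is on standard time at UTC−10:00.
14:40 UTC − 10h = 04:40 Peltara Isles.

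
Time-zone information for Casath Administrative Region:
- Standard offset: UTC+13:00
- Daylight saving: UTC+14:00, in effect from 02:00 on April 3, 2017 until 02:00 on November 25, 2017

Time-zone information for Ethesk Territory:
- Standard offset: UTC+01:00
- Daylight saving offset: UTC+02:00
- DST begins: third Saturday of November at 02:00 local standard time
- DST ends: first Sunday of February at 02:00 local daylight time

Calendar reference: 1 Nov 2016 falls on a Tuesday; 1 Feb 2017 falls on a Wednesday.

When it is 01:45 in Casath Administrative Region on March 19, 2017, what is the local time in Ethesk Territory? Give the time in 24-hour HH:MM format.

Daylight saving runs 3 April – 25 November; March 19, 2017 is outside that window, so Casath Administrative Region is on standard time at UTC+13:00.
01:45 Casath Administrative Region − 13h = 12:45 UTC (rolling into the previous day, 18 March 2017).
1 November 2016 is a Tuesday, so the first Saturday is November 5 and the third is November 19.
1 February 2017 is a Wednesday, so the first Sunday is February 5.
At the standard offset (UTC+01:00), 12:45 UTC + 1h = 13:45 Ethesk Territory standard time.
The standard-time date in Ethesk Territory, March 18, 2017, is outside the daylight-saving period (19 November 2016 – 5 February 2017), so Ethesk Territory is on standard time, UTC+01:00.
12:45 UTC + 1h = 13:45 Ethesk Territory.

13:45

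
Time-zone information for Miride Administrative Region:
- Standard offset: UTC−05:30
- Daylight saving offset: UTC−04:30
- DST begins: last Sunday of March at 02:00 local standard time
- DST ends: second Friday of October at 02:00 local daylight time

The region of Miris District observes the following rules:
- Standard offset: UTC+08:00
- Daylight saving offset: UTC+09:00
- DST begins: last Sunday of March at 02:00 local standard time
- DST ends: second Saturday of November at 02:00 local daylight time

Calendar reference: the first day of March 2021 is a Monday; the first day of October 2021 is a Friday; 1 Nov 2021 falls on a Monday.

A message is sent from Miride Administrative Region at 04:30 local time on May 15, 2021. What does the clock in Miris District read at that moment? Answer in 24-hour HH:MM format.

18:00

1 March 2021 is a Monday, so Sundays fall on 7, 14, 21, 28; the last is March 28.
1 October 2021 is a Friday, so the first Friday is October 1 and the second is October 8.
May 15, 2021 falls between 28 March and 8 October, so daylight saving is in effect and Miride Administrative Region is at UTC−04:30.
04:30 Miride Administrative Region + 4h30m = 09:00 UTC.
1 March 2021 is a Monday, so Sundays fall on 7, 14, 21, 28; the last is March 28.
1 November 2021 is a Monday, so the first Saturday is November 6 and the second is November 13.
At the standard offset (UTC+08:00), 09:00 UTC + 8h = 17:00 Miris District standard time.
The standard-time date in Miris District, May 15, 2021, lies within the daylight-saving period (28 March – 13 November), so Miris District is on daylight time, UTC+09:00.
09:00 UTC + 9h = 18:00 Miris District.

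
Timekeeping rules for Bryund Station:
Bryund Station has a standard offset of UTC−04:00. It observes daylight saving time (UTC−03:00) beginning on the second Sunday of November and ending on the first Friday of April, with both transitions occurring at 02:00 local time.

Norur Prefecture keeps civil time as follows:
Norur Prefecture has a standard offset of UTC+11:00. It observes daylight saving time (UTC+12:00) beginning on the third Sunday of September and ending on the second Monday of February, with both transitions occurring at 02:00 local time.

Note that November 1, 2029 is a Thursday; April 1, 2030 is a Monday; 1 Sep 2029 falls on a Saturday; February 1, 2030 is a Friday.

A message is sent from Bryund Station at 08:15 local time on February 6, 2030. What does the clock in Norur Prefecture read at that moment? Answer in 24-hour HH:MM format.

23:15

1 November 2029 is a Thursday, so the first Sunday is November 4 and the second is November 11.
1 April 2030 is a Monday, so the first Friday is April 5.
Daylight saving runs 11 November 2029 – 5 April 2030; February 6, 2030 is inside that window, so Bryund Station is at UTC−03:00.
08:15 Bryund Station + 3h = 11:15 UTC.
1 September 2029 is a Saturday, so the first Sunday is September 2 and the third is September 16.
1 February 2030 is a Friday, so the first Monday is February 4 and the second is February 11.
At the standard offset (UTC+11:00), 11:15 UTC + 11h = 22:15 Norur Prefecture standard time.
The standard-time date in Norur Prefecture, February 6, 2030, lies within the daylight-saving period (16 September 2029 – 11 February 2030), so Norur Prefecture is on daylight time, UTC+12:00.
11:15 UTC + 12h = 23:15 Norur Prefecture.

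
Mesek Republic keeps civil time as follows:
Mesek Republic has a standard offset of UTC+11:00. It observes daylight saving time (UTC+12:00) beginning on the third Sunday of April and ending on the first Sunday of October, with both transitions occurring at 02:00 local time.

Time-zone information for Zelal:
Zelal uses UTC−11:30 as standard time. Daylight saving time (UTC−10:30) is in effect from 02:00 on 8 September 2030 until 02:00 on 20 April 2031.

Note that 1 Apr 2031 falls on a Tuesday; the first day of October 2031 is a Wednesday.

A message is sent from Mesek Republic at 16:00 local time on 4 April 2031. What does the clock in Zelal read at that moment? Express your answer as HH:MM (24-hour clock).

18:30

1 April 2031 is a Tuesday, so the first Sunday is April 6 and the third is April 20.
1 October 2031 is a Wednesday, so the first Sunday is October 5.
Daylight saving runs 20 April – 5 October; 4 April 2031 is outside that window, so Mesek Republic is on standard time at UTC+11:00.
16:00 Mesek Republic − 11h = 05:00 UTC.
At the standard offset (UTC−11:30), 05:00 UTC − 11h30m = 17:30 Zelal standard time (rolling into the previous day, 3 April 2031).
The standard-time date in Zelal, 3 April 2031, falls between 8 September 2030 and 20 April 2031, so daylight saving is in effect and Zelal is at UTC−10:30.
05:00 UTC − 10h30m = 18:30 Zelal (rolling into the previous day, 3 April 2031).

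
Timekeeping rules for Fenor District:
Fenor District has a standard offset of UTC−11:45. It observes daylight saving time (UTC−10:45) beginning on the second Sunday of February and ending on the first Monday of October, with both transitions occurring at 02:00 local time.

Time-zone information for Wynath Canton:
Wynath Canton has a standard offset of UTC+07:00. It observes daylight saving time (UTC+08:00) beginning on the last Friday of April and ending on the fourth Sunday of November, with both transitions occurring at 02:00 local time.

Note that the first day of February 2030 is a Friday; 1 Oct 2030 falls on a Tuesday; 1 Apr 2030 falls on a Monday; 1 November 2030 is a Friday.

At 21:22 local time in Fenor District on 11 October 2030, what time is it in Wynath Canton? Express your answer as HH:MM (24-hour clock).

1 February 2030 is a Friday, so the first Sunday is February 3 and the second is February 10.
1 October 2030 is a Tuesday, so the first Monday is October 7.
11 October 2030 is outside the daylight-saving period (10 February – 7 October), so Fenor District is on standard time, UTC−11:45.
21:22 Fenor District + 11h45m = 09:07 UTC (rolling into the next day, 12 October 2030).
1 April 2030 is a Monday, so Fridays fall on 5, 12, 19, 26; the last is April 26.
1 November 2030 is a Friday, so the first Sunday is November 3 and the fourth is November 24.
At the standard offset (UTC+07:00), 09:07 UTC + 7h = 16:07 Wynath Canton standard time.
The standard-time date in Wynath Canton, 12 October 2030, lies within the daylight-saving period (26 April – 24 November), so Wynath Canton is on daylight time, UTC+08:00.
09:07 UTC + 8h = 17:07 Wynath Canton.

17:07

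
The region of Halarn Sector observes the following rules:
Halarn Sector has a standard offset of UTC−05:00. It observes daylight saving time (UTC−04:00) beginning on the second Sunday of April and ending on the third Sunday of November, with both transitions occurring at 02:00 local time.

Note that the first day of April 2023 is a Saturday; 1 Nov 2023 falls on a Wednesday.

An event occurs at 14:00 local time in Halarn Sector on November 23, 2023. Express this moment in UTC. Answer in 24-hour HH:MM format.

19:00

1 April 2023 is a Saturday, so the first Sunday is April 2 and the second is April 9.
1 November 2023 is a Wednesday, so the first Sunday is November 5 and the third is November 19.
November 23, 2023 is outside the daylight-saving period (9 April – 19 November), so Halarn Sector is on standard time, UTC−05:00.
14:00 local + 5h = 19:00 UTC.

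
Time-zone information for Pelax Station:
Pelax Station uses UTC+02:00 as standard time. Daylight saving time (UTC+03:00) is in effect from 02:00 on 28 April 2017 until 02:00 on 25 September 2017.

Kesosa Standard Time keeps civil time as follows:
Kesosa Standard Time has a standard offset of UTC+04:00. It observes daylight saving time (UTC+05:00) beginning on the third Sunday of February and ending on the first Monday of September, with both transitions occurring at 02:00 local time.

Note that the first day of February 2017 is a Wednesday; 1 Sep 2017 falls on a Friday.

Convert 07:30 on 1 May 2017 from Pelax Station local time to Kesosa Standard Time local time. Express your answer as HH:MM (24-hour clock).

09:30

1 May 2017 lies within the daylight-saving period (28 April – 25 September), so Pelax Station is on daylight time, UTC+03:00.
07:30 Pelax Station − 3h = 04:30 UTC.
1 February 2017 is a Wednesday, so the first Sunday is February 5 and the third is February 19.
1 September 2017 is a Friday, so the first Monday is September 4.
At the standard offset (UTC+04:00), 04:30 UTC + 4h = 08:30 Kesosa Standard Time standard time.
Daylight saving runs 19 February – 4 September; the standard-time date in Kesosa Standard Time, 1 May 2017, is inside that window, so Kesosa Standard Time is at UTC+05:00.
04:30 UTC + 5h = 09:30 Kesosa Standard Time.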